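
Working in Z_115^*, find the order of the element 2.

The order of 2 must divide φ(115) = φ(5·23) = (5−1)·(23−1) = 4·22 = 88 = 2^3 · 11.
Divisors of 88: 1, 2, 4, 8, 11, 22, 44, 88.
Test each divisor d:
2^1 ≡ 2
2^2 ≡ 4
2^4 ≡ 16
2^8 ≡ 26
2^11 ≡ 93
2^22 ≡ 24
2^44 ≡ 1
So ord_115(2) = 44.

44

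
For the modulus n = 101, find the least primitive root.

2

φ(101) = 101 − 1 = 100 = 2^2 · 5^2.
Test candidates g = 2, 3, … against the prime factors q ∈ {2, 5} of φ(101): g is a generator iff g^(100/q) ≢ 1 for every such q.
g = 2: 2^50 ≡ 100; 2^20 ≡ 95 — none is 1, so 2 is a primitive root.
Hence the least primitive root of 101 is 2.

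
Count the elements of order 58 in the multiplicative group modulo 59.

28

φ(59) = 59 − 1 = 58 = 2 · 29.
Since (Z/59Z)^× is cyclic of order 58, the number of elements of order d is φ(d) when d | 58 and 0 otherwise.
58 = 2 · 29 divides 58, and φ(58) = 28.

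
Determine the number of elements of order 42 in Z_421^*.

φ(421) = 421 − 1 = 420 = 2^2 · 3 · 5 · 7.
Since (Z/421Z)^× is cyclic of order 420, the number of elements of order d is φ(d) when d | 420 and 0 otherwise.
42 = 2 · 3 · 7 divides 420, and φ(42) = 12.

12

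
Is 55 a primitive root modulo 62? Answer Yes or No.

φ(62) = φ(2)·φ(31) = 1·30 = 30 = 2 · 3 · 5.
An element g generates (Z/62Z)^× iff g^(30/q) ≢ 1 (mod 62) for each prime q ∈ {2, 3, 5}.
55^15 ≡ 61 (mod 62)  [q = 2: ≢ 1 ✓]
55^10 ≡ 25 (mod 62)  [q = 3: ≢ 1 ✓]
55^6 ≡ 35 (mod 62)  [q = 5: ≢ 1 ✓]
None equal 1, so ord_62(55) = 30: 55 is a primitive root.

Yes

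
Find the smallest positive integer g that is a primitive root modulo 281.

3

φ(281) = 281 − 1 = 280 = 2^3 · 5 · 7.
Test candidates g = 2, 3, … against the prime factors q ∈ {2, 5, 7} of φ(281): g is a generator iff g^(280/q) ≢ 1 for every such q.
g = 2: 2^140 ≡ 1 — hits 1, so not a primitive root.
g = 3: 3^140 ≡ 280; 3^56 ≡ 86; 3^40 ≡ 249 — none is 1, so 3 is a primitive root.
The smallest primitive root modulo 281 is 3.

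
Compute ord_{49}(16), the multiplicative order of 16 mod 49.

21

By Lagrange's theorem, ord_49(16) divides φ(49) = φ(7^2) = 7·(7−1) = 42 = 2 · 3 · 7.
Divisors of 42: 1, 2, 3, 6, 7, 14, 21, 42.
Check 16^d mod 49 for each divisor in increasing order:
16^1 ≡ 16 (mod 49)
16^2 ≡ 11 (mod 49)
16^3 ≡ 29 (mod 49)
16^6 ≡ 8 (mod 49)
16^7 ≡ 30 (mod 49)
16^14 ≡ 18 (mod 49)
16^21 ≡ 1 (mod 49) ✓
So ord_49(16) = 21.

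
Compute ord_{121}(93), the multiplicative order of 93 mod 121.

The order of 93 must divide φ(121) = φ(11^2) = 11·(11−1) = 110 = 2 · 5 · 11.
Divisors of 110: 1, 2, 5, 10, 11, 22, 55, 110.
Check 93^d mod 121 for each divisor in increasing order:
93^1 ≡ 93 (mod 121)
93^2 ≡ 58 (mod 121)
93^5 ≡ 67 (mod 121)
93^10 ≡ 12 (mod 121)
93^11 ≡ 27 (mod 121)
93^22 ≡ 3 (mod 121)
93^55 ≡ 1 (mod 121) ✓
The smallest such exponent is 55, so the order of 93 is 55.

55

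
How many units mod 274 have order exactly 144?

0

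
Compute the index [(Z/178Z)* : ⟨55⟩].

22

The order of 55 must divide φ(178) = φ(2)·φ(89) = 1·88 = 88 = 2^3 · 11.
Divisors of 88: 1, 2, 4, 8, 11, 22, 44, 88.
Compute 55^d (mod 178) for the divisors d until we hit 1:
55^1 ≡ 55 (mod 178)
55^2 ≡ 177 (mod 178)
55^4 ≡ 1 (mod 178) ✓
So ord_178(55) = 4, hence |⟨55⟩| = 4.
Index = |(Z/178Z)^×| / |⟨55⟩| = 88 / 4 = 22.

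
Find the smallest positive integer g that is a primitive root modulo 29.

2

φ(29) = 29 − 1 = 28 = 2^2 · 7.
Test candidates g = 2, 3, … against the prime factors q ∈ {2, 7} of φ(29): g is a generator iff g^(28/q) ≢ 1 for every such q.
g = 2: 2^14 ≡ 28; 2^4 ≡ 16 — none is 1, so 2 is a primitive root.
The smallest primitive root modulo 29 is 2.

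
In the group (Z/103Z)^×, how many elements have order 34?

φ(103) = 103 − 1 = 102 = 2 · 3 · 17.
Since (Z/103Z)^× is cyclic of order 102, the number of elements of order d is φ(d) when d | 102 and 0 otherwise.
34 = 2 · 17 divides 102, and φ(34) = 16.

16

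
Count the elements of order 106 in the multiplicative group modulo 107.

φ(107) = 107 − 1 = 106 = 2 · 53.
In a cyclic group of order 106, there are φ(d) elements of order d for each divisor d of 106, and zero for non-divisors.
106 = 2 · 53 divides 106, and φ(106) = 52.

52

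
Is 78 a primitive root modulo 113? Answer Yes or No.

No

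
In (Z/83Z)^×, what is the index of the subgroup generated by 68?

The order of 68 must divide φ(83) = 83 − 1 = 82 = 2 · 41.
Divisors of 82: 1, 2, 41, 82.
Evaluate successive powers at the divisors of 82:
68^1 ≡ 68
68^2 ≡ 59
68^41 ≡ 1
Thus |⟨68⟩| = ord(68) = 41.
[(Z/83Z)^× : ⟨68⟩] = 82/41 = 2.

2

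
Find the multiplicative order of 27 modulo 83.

Since 27 ∈ (Z/83Z)^×, its order divides φ(83) = 83 − 1 = 82 = 2 · 41.
Divisors of 82: 1, 2, 41, 82.
Evaluate successive powers at the divisors of 82:
27^1 ≡ 27 (mod 83)
27^2 ≡ 65 (mod 83)
27^41 ≡ 1 (mod 83) ✓
Hence ord(27) = 41.

41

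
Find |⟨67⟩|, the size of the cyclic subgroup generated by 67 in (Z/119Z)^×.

6

Since 67 ∈ (Z/119Z)^×, its order divides φ(119) = φ(7·17) = (7−1)·(17−1) = 6·16 = 96 = 2^5 · 3.
Divisors of 96: 1, 2, 3, 4, 6, 8, 12, 16, 24, 32, 48, 96.
Evaluate successive powers at the divisors of 96:
67^1 ≡ 67
67^2 ≡ 86
67^3 ≡ 50
67^4 ≡ 18
67^6 ≡ 1
Hence ord(67) = 6.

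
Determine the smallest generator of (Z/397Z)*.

5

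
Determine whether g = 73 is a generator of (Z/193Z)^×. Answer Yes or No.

Yes

φ(193) = 193 − 1 = 192 = 2^6 · 3.
Test 73^(192/q) mod 193 for each prime factor q of 192:
73^96 ≡ 192 (mod 193)  [q = 2: ≢ 1 ✓]
73^64 ≡ 84 (mod 193)  [q = 3: ≢ 1 ✓]
None equal 1, so ord_193(73) = 192: 73 is a primitive root.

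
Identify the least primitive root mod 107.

2

φ(107) = 107 − 1 = 106 = 2 · 53.
Test candidates g = 2, 3, … against the prime factors q ∈ {2, 53} of φ(107): g is a generator iff g^(106/q) ≢ 1 for every such q.
g = 2: 2^53 ≡ 106; 2^2 ≡ 4 — none is 1, so 2 is a primitive root.
So 2 is the smallest generator of (Z/107Z)^×.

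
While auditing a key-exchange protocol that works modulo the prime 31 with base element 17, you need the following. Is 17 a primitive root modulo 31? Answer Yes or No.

φ(31) = 31 − 1 = 30 = 2 · 3 · 5.
An element g generates (Z/31Z)^× iff g^(30/q) ≢ 1 (mod 31) for each prime q ∈ {2, 3, 5}.
17^15 ≡ 30 (mod 31)  [q = 2: ≢ 1 ✓]
17^10 ≡ 25 (mod 31)  [q = 3: ≢ 1 ✓]
17^6 ≡ 8 (mod 31)  [q = 5: ≢ 1 ✓]
All checks pass, so 17 has order 30 and is a primitive root modulo 31.

Yes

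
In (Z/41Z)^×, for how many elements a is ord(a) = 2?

1

φ(41) = 41 − 1 = 40 = 2^3 · 5.
In a cyclic group of order 40, there are φ(d) elements of order d for each divisor d of 40, and zero for non-divisors.
2 | 40, and φ(2) = 2 − 1 = 1.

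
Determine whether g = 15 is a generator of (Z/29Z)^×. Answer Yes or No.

φ(29) = 29 − 1 = 28 = 2^2 · 7.
An element g generates (Z/29Z)^× iff g^(28/q) ≢ 1 (mod 29) for each prime q ∈ {2, 7}.
15^14 ≡ 28 (mod 29)  [q = 2: ≢ 1 ✓]
15^4 ≡ 20 (mod 29)  [q = 7: ≢ 1 ✓]
All checks pass, so 15 has order 28 and is a primitive root modulo 29.

Yes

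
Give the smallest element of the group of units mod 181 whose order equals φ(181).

2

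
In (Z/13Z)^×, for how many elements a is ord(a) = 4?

2

φ(13) = 13 − 1 = 12 = 2^2 · 3.
Since (Z/13Z)^× is cyclic of order 12, the number of elements of order d is φ(d) when d | 12 and 0 otherwise.
4 = 2^2 divides 12, and φ(4) = 2.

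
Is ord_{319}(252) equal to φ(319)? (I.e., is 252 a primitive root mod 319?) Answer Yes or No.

No

319 = 11 · 29 is a product of two distinct odd primes, so (Z/319Z)^× ≅ (Z/11Z)^× × (Z/29Z)^× is not cyclic.
No primitive root modulo 319 exists; in particular 252 is not one.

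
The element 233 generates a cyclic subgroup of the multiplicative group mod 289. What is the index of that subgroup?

1

ord(233) | φ(289) = φ(17^2) = 17·(17−1) = 272 = 2^4 · 17.
Divisors of 272: 1, 2, 4, 8, 16, 17, 34, 68, 136, 272.
Compute 233^d (mod 289) for the divisors d until we hit 1:
233^1 ≡ 233 (mod 289)
233^2 ≡ 246 (mod 289)
233^4 ≡ 115 (mod 289)
233^8 ≡ 220 (mod 289)
233^16 ≡ 137 (mod 289)
233^17 ≡ 131 (mod 289)
233^34 ≡ 110 (mod 289)
233^68 ≡ 251 (mod 289)
233^136 ≡ 288 (mod 289)
233^272 ≡ 1 (mod 289) ✓
So ord_289(233) = 272, hence |⟨233⟩| = 272.
The index is φ(289) / ord(233) = 272 / 272 = 1.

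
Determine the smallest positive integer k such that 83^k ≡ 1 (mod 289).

136

By Lagrange's theorem, ord_289(83) divides φ(289) = φ(17^2) = 17·(17−1) = 272 = 2^4 · 17.
Divisors of 272: 1, 2, 4, 8, 16, 17, 34, 68, 136, 272.
Test each divisor d:
83^1 ≡ 83
83^2 ≡ 242
83^4 ≡ 186
83^8 ≡ 205
83^16 ≡ 120
83^17 ≡ 134
83^34 ≡ 38
83^68 ≡ 288
83^136 ≡ 1
So ord_289(83) = 136.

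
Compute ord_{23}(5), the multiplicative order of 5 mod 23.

Since 5 ∈ (Z/23Z)^×, its order divides φ(23) = 23 − 1 = 22 = 2 · 11.
Divisors of 22: 1, 2, 11, 22.
Test each divisor d:
5^1 ≡ 5 (mod 23)
5^2 ≡ 2 (mod 23)
5^11 ≡ 22 (mod 23)
5^22 ≡ 1 (mod 23) ✓
Hence ord(5) = 22.

22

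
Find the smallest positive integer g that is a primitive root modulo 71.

7

φ(71) = 71 − 1 = 70 = 2 · 5 · 7.
Test candidates g = 2, 3, … against the prime factors q ∈ {2, 5, 7} of φ(71): g is a generator iff g^(70/q) ≢ 1 for every such q.
g = 2: 2^35 ≡ 1 — hits 1, so not a primitive root.
g = 3: 3^35 ≡ 1 — hits 1, so not a primitive root.
g = 4: 4^35 ≡ 1 — hits 1, so not a primitive root.
g = 5: 5^35 ≡ 1 — hits 1, so not a primitive root.
g = 6: 6^35 ≡ 1 — hits 1, so not a primitive root.
g = 7: 7^35 ≡ 70; 7^14 ≡ 54; 7^10 ≡ 45 — none is 1, so 7 is a primitive root.
So 7 is the smallest generator of (Z/71Z)^×.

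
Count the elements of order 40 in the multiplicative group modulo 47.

0

φ(47) = 47 − 1 = 46 = 2 · 23.
(Z/47Z)^× is cyclic (|G| = 46); a cyclic group of order m has exactly φ(d) elements of each order d | m, and none otherwise.
Since 40 ∤ 46, the count is 0.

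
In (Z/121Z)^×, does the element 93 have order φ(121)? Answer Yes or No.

No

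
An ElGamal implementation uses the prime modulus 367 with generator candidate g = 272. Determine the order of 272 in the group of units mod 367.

366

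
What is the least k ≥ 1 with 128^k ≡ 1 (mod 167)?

Since 128 ∈ (Z/167Z)^×, its order divides φ(167) = 167 − 1 = 166 = 2 · 83.
Divisors of 166: 1, 2, 83, 166.
Evaluate successive powers at the divisors of 166:
128^1 ≡ 128 (mod 167)
128^2 ≡ 18 (mod 167)
128^83 ≡ 1 (mod 167) ✓
Hence ord(128) = 83.

83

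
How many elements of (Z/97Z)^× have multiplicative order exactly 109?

0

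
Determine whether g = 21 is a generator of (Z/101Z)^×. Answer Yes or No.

No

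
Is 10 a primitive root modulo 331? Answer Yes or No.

φ(331) = 331 − 1 = 330 = 2 · 3 · 5 · 11.
It suffices to check that the order of 10 is not a proper divisor of 330: compute 10^(330/q) for q ∈ {2, 3, 5, 11}.
10^165 ≡ 330 (mod 331)  [q = 2: ≢ 1 ✓]
10^110 ≡ 1 (mod 331)  [q = 3: ≡ 1 ✗]
10^66 ≡ 124 (mod 331)  [q = 5: ≢ 1 ✓]
10^30 ≡ 180 (mod 331)  [q = 11: ≢ 1 ✓]
10^110 ≡ 1 shows ord(10) | 110, strictly less than φ(331); not a primitive root.

No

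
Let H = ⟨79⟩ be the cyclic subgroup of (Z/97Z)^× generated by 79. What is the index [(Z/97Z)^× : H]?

The order of 79 must divide φ(97) = 97 − 1 = 96 = 2^5 · 3.
Divisors of 96: 1, 2, 3, 4, 6, 8, 12, 16, 24, 32, 48, 96.
Check 79^d mod 97 for each divisor in increasing order:
79^1 ≡ 79 (mod 97)
79^2 ≡ 33 (mod 97)
79^3 ≡ 85 (mod 97)
79^4 ≡ 22 (mod 97)
79^6 ≡ 47 (mod 97)
79^8 ≡ 96 (mod 97)
79^12 ≡ 75 (mod 97)
79^16 ≡ 1 (mod 97) ✓
Thus |⟨79⟩| = ord(79) = 16.
The index is φ(97) / ord(79) = 96 / 16 = 6.

6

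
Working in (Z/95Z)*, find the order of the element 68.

12

By Lagrange's theorem, ord_95(68) divides φ(95) = φ(5·19) = (5−1)·(19−1) = 4·18 = 72 = 2^3 · 3^2.
Divisors of 72: 1, 2, 3, 4, 6, 8, 9, 12, 18, 24, 36, 72.
Compute 68^d (mod 95) for the divisors d until we hit 1:
68^1 ≡ 68 (mod 95)
68^2 ≡ 64 (mod 95)
68^3 ≡ 77 (mod 95)
68^4 ≡ 11 (mod 95)
68^6 ≡ 39 (mod 95)
68^8 ≡ 26 (mod 95)
68^9 ≡ 58 (mod 95)
68^12 ≡ 1 (mod 95) ✓
So ord_95(68) = 12.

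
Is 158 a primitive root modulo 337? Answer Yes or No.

No

φ(337) = 337 − 1 = 336 = 2^4 · 3 · 7.
158 is a primitive root mod 337 iff 158^(φ(337)/q) ≢ 1 for every prime q | φ(337), i.e. q ∈ {2, 3, 7}.
158^168 ≡ 1 (mod 337)  [q = 2: ≡ 1 ✗]
158^112 ≡ 128 (mod 337)  [q = 3: ≢ 1 ✓]
158^48 ≡ 52 (mod 337)  [q = 7: ≢ 1 ✓]
158^168 ≡ 1 shows ord(158) | 168, strictly less than φ(337); not a primitive root.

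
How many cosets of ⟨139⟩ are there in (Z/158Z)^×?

1

Since 139 ∈ (Z/158Z)^×, its order divides φ(158) = φ(2)·φ(79) = 1·78 = 78 = 2 · 3 · 13.
Divisors of 78: 1, 2, 3, 6, 13, 26, 39, 78.
Check 139^d mod 158 for each divisor in increasing order:
139^1 ≡ 139 (mod 158)
139^2 ≡ 45 (mod 158)
139^3 ≡ 93 (mod 158)
139^6 ≡ 117 (mod 158)
139^13 ≡ 135 (mod 158)
139^26 ≡ 55 (mod 158)
139^39 ≡ 157 (mod 158)
139^78 ≡ 1 (mod 158) ✓
Thus |⟨139⟩| = ord(139) = 78.
[(Z/158Z)^× : ⟨139⟩] = 78/78 = 1.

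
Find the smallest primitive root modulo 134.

7

φ(134) = φ(2)·φ(67) = 1·66 = 66 = 2 · 3 · 11.
Test candidates g = 2, 3, … against the prime factors q ∈ {2, 3, 11} of φ(134): g is a generator iff g^(66/q) ≢ 1 for every such q.
g = 2: gcd(2, 134) = 2 > 1, not a unit — skip.
g = 3: 3^33 ≡ 133; 3^22 ≡ 1 — hits 1, so not a primitive root.
g = 4: gcd(4, 134) = 2 > 1, not a unit — skip.
g = 5: 5^33 ≡ 133; 5^22 ≡ 1 — hits 1, so not a primitive root.
g = 6: gcd(6, 134) = 2 > 1, not a unit — skip.
g = 7: 7^33 ≡ 133; 7^22 ≡ 29; 7^6 ≡ 131 — none is 1, so 7 is a primitive root.
The smallest primitive root modulo 134 is 7.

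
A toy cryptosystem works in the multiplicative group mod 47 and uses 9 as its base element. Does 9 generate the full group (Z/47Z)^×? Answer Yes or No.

No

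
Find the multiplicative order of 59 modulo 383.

By Lagrange's theorem, ord_383(59) divides φ(383) = 383 − 1 = 382 = 2 · 191.
Divisors of 382: 1, 2, 191, 382.
Check 59^d mod 383 for each divisor in increasing order:
59^1 ≡ 59 (mod 383)
59^2 ≡ 34 (mod 383)
59^191 ≡ 382 (mod 383)
59^382 ≡ 1 (mod 383) ✓
Hence ord(59) = 382.

382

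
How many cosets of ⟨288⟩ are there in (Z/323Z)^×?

16

By Lagrange's theorem, ord_323(288) divides φ(323) = φ(17·19) = (17−1)·(19−1) = 16·18 = 288 = 2^5 · 3^2.
Divisors of 288: 1, 2, 3, 4, 6, 8, 9, 12, 16, 18, 24, 32, 36, 48, 72, 96, 144, 288.
Check 288^d mod 323 for each divisor in increasing order:
288^1 ≡ 288 (mod 323)
288^2 ≡ 256 (mod 323)
288^3 ≡ 84 (mod 323)
288^4 ≡ 290 (mod 323)
288^6 ≡ 273 (mod 323)
288^8 ≡ 120 (mod 323)
288^9 ≡ 322 (mod 323)
288^12 ≡ 239 (mod 323)
288^16 ≡ 188 (mod 323)
288^18 ≡ 1 (mod 323) ✓
Thus |⟨288⟩| = ord(288) = 18.
The index is φ(323) / ord(288) = 288 / 18 = 16.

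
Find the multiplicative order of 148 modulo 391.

Since 148 ∈ (Z/391Z)^×, its order divides φ(391) = φ(17·23) = (17−1)·(23−1) = 16·22 = 352 = 2^5 · 11.
Divisors of 352: 1, 2, 4, 8, 11, 16, 22, 32, 44, 88, 176, 352.
Compute 148^d (mod 391) for the divisors d until we hit 1:
148^1 ≡ 148 (mod 391)
148^2 ≡ 8 (mod 391)
148^4 ≡ 64 (mod 391)
148^8 ≡ 186 (mod 391)
148^11 ≡ 91 (mod 391)
148^16 ≡ 188 (mod 391)
148^22 ≡ 70 (mod 391)
148^32 ≡ 154 (mod 391)
148^44 ≡ 208 (mod 391)
148^88 ≡ 254 (mod 391)
148^176 ≡ 1 (mod 391) ✓
Hence ord(148) = 176.

176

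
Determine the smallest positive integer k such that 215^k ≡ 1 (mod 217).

30

Since 215 ∈ (Z/217Z)^×, its order divides φ(217) = φ(7·31) = (7−1)·(31−1) = 6·30 = 180 = 2^2 · 3^2 · 5.
Divisors of 180: 1, 2, 3, 4, 5, 6, 9, 10, 12, 15, 18, 20, 30, 36, 45, 60, 90, 180.
Check 215^d mod 217 for each divisor in increasing order:
215^1 ≡ 215
215^2 ≡ 4
215^3 ≡ 209
215^4 ≡ 16
215^5 ≡ 185
215^6 ≡ 64
215^9 ≡ 139
215^10 ≡ 156
215^12 ≡ 190
215^15 ≡ 216
215^18 ≡ 8
215^20 ≡ 32
215^30 ≡ 1
Therefore the multiplicative order of 215 modulo 217 is 30.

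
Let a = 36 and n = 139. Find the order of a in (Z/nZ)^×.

The order of 36 must divide φ(139) = 139 − 1 = 138 = 2 · 3 · 23.
Divisors of 138: 1, 2, 3, 6, 23, 46, 69, 138.
Check 36^d mod 139 for each divisor in increasing order:
36^1 ≡ 36
36^2 ≡ 45
36^3 ≡ 91
36^6 ≡ 80
36^23 ≡ 1
So ord_139(36) = 23.

23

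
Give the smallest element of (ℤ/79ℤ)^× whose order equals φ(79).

φ(79) = 79 − 1 = 78 = 2 · 3 · 13.
g is a primitive root iff g^(78/q) ≢ 1 (mod 79) for each prime q ∈ {2, 3, 13}.
g = 2: 2^39 ≡ 1 — hits 1, so not a primitive root.
g = 3: 3^39 ≡ 78; 3^26 ≡ 23; 3^6 ≡ 18 — none is 1, so 3 is a primitive root.
The smallest primitive root modulo 79 is 3.

3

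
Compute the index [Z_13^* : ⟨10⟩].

2

By Lagrange's theorem, ord_13(10) divides φ(13) = 13 − 1 = 12 = 2^2 · 3.
Divisors of 12: 1, 2, 3, 4, 6, 12.
Evaluate successive powers at the divisors of 12:
10^1 ≡ 10 (mod 13)
10^2 ≡ 9 (mod 13)
10^3 ≡ 12 (mod 13)
10^4 ≡ 3 (mod 13)
10^6 ≡ 1 (mod 13) ✓
Thus |⟨10⟩| = ord(10) = 6.
Index = |(Z/13Z)^×| / |⟨10⟩| = 12 / 6 = 2.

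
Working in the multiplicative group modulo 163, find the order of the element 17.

The order of 17 must divide φ(163) = 163 − 1 = 162 = 2 · 3^4.
Divisors of 162: 1, 2, 3, 6, 9, 18, 27, 54, 81, 162.
Evaluate successive powers at the divisors of 162:
17^1 ≡ 17 (mod 163)
17^2 ≡ 126 (mod 163)
17^3 ≡ 23 (mod 163)
17^6 ≡ 40 (mod 163)
17^9 ≡ 105 (mod 163)
17^18 ≡ 104 (mod 163)
17^27 ≡ 162 (mod 163)
17^54 ≡ 1 (mod 163) ✓
The smallest such exponent is 54, so the order of 17 is 54.

54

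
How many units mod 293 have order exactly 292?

144

φ(293) = 293 − 1 = 292 = 2^2 · 73.
Since (Z/293Z)^× is cyclic of order 292, the number of elements of order d is φ(d) when d | 292 and 0 otherwise.
292 = 2^2 · 73 divides 292, and φ(292) = 144.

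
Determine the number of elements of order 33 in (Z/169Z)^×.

0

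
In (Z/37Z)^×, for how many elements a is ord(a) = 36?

12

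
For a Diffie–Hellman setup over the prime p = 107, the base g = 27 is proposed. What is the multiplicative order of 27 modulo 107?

53

ord(27) | φ(107) = 107 − 1 = 106 = 2 · 53.
Divisors of 106: 1, 2, 53, 106.
Compute 27^d (mod 107) for the divisors d until we hit 1:
27^1 ≡ 27
27^2 ≡ 87
27^53 ≡ 1
Hence ord(27) = 53.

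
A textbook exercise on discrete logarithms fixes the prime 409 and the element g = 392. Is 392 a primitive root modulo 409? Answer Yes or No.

No

φ(409) = 409 − 1 = 408 = 2^3 · 3 · 17.
It suffices to check that the order of 392 is not a proper divisor of 408: compute 392^(408/q) for q ∈ {2, 3, 17}.
392^204 ≡ 1 (mod 409)  [q = 2: ≡ 1 ✗]
392^136 ≡ 355 (mod 409)  [q = 3: ≢ 1 ✓]
392^24 ≡ 30 (mod 409)  [q = 17: ≢ 1 ✓]
The check at q = 2 fails, so 392 generates a proper subgroup.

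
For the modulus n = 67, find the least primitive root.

φ(67) = 67 − 1 = 66 = 2 · 3 · 11.
Test candidates g = 2, 3, … against the prime factors q ∈ {2, 3, 11} of φ(67): g is a generator iff g^(66/q) ≢ 1 for every such q.
g = 2: 2^33 ≡ 66; 2^22 ≡ 37; 2^6 ≡ 64 — none is 1, so 2 is a primitive root.
The smallest primitive root modulo 67 is 2.

2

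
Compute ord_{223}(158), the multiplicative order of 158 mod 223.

By Lagrange's theorem, ord_223(158) divides φ(223) = 223 − 1 = 222 = 2 · 3 · 37.
Divisors of 222: 1, 2, 3, 6, 37, 74, 111, 222.
Check 158^d mod 223 for each divisor in increasing order:
158^1 ≡ 158
158^2 ≡ 211
158^3 ≡ 111
158^6 ≡ 56
158^37 ≡ 40
158^74 ≡ 39
158^111 ≡ 222
158^222 ≡ 1
So ord_223(158) = 222.

222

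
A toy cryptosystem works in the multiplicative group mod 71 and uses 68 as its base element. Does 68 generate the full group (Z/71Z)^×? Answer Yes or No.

φ(71) = 71 − 1 = 70 = 2 · 5 · 7.
Test 68^(70/q) mod 71 for each prime factor q of 70:
68^35 ≡ 70 (mod 71)  [q = 2: ≢ 1 ✓]
68^14 ≡ 54 (mod 71)  [q = 5: ≢ 1 ✓]
68^10 ≡ 48 (mod 71)  [q = 7: ≢ 1 ✓]
None equal 1, so ord_71(68) = 70: 68 is a primitive root.

Yes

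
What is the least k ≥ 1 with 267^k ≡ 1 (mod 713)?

330

By Lagrange's theorem, ord_713(267) divides φ(713) = φ(23·31) = (23−1)·(31−1) = 22·30 = 660 = 2^2 · 3 · 5 · 11.
Divisors of 660: 1, 2, 3, 4, 5, 6, 10, 11, 12, 15, 20, 22, 30, 33, 44, 55, 60, 66, 110, 132, 165, 220, 330, 660.
Check 267^d mod 713 for each divisor in increasing order:
267^1 ≡ 267 (mod 713)
267^2 ≡ 702 (mod 713)
267^3 ≡ 628 (mod 713)
267^4 ≡ 121 (mod 713)
267^5 ≡ 222 (mod 713)
267^6 ≡ 95 (mod 713)
267^10 ≡ 87 (mod 713)
267^11 ≡ 413 (mod 713)
267^12 ≡ 469 (mod 713)
267^15 ≡ 63 (mod 713)
267^20 ≡ 439 (mod 713)
267^22 ≡ 162 (mod 713)
267^30 ≡ 404 (mod 713)
267^33 ≡ 597 (mod 713)
267^44 ≡ 576 (mod 713)
267^55 ≡ 459 (mod 713)
267^60 ≡ 652 (mod 713)
267^66 ≡ 622 (mod 713)
267^110 ≡ 346 (mod 713)
267^132 ≡ 438 (mod 713)
267^165 ≡ 528 (mod 713)
267^220 ≡ 645 (mod 713)
267^330 ≡ 1 (mod 713) ✓
So ord_713(267) = 330.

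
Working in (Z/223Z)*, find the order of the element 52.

74

By Lagrange's theorem, ord_223(52) divides φ(223) = 223 − 1 = 222 = 2 · 3 · 37.
Divisors of 222: 1, 2, 3, 6, 37, 74, 111, 222.
Evaluate successive powers at the divisors of 222:
52^1 ≡ 52
52^2 ≡ 28
52^3 ≡ 118
52^6 ≡ 98
52^37 ≡ 222
52^74 ≡ 1
So ord_223(52) = 74.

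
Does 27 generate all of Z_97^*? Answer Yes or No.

No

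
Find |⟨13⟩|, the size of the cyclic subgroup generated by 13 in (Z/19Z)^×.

18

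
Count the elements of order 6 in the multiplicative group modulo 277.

φ(277) = 277 − 1 = 276 = 2^2 · 3 · 23.
Since (Z/277Z)^× is cyclic of order 276, the number of elements of order d is φ(d) when d | 276 and 0 otherwise.
6 = 2 · 3 divides 276, and φ(6) = 2.

2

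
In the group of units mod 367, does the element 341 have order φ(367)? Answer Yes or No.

Yes

φ(367) = 367 − 1 = 366 = 2 · 3 · 61.
Test 341^(366/q) mod 367 for each prime factor q of 366:
341^183 ≡ 366 (mod 367)  [q = 2: ≢ 1 ✓]
341^122 ≡ 83 (mod 367)  [q = 3: ≢ 1 ✓]
341^6 ≡ 132 (mod 367)  [q = 61: ≢ 1 ✓]
None equal 1, so ord_367(341) = 366: 341 is a primitive root.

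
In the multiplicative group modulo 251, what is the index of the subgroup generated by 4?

10

The order of 4 must divide φ(251) = 251 − 1 = 250 = 2 · 5^3.
Divisors of 250: 1, 2, 5, 10, 25, 50, 125, 250.
Evaluate successive powers at the divisors of 250:
4^1 ≡ 4
4^2 ≡ 16
4^5 ≡ 20
4^10 ≡ 149
4^25 ≡ 1
The order of 4 is 25, so the subgroup it generates has 25 elements.
Index = |(Z/251Z)^×| / |⟨4⟩| = 250 / 25 = 10.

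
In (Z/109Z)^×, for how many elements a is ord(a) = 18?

φ(109) = 109 − 1 = 108 = 2^2 · 3^3.
(Z/109Z)^× is cyclic (|G| = 108); a cyclic group of order m has exactly φ(d) elements of each order d | m, and none otherwise.
18 = 2 · 3^2 divides 108, and φ(18) = 6.

6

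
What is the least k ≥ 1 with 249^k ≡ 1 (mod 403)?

12

Since 249 ∈ (Z/403Z)^×, its order divides φ(403) = φ(13·31) = (13−1)·(31−1) = 12·30 = 360 = 2^3 · 3^2 · 5.
Divisors of 360: 1, 2, 3, 4, 5, 6, 8, 9, 10, 12, 15, 18, 20, 24, 30, 36, 40, 45, 60, 72, 90, 120, 180, 360.
Check 249^d mod 403 for each divisor in increasing order:
249^1 ≡ 249 (mod 403)
249^2 ≡ 342 (mod 403)
249^3 ≡ 125 (mod 403)
249^4 ≡ 94 (mod 403)
249^5 ≡ 32 (mod 403)
249^6 ≡ 311 (mod 403)
249^8 ≡ 373 (mod 403)
249^9 ≡ 187 (mod 403)
249^10 ≡ 218 (mod 403)
249^12 ≡ 1 (mod 403) ✓
Therefore the multiplicative order of 249 modulo 403 is 12.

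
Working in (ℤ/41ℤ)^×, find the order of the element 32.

ord(32) | φ(41) = 41 − 1 = 40 = 2^3 · 5.
Divisors of 40: 1, 2, 4, 5, 8, 10, 20, 40.
Compute 32^d (mod 41) for the divisors d until we hit 1:
32^1 ≡ 32
32^2 ≡ 40
32^4 ≡ 1
So ord_41(32) = 4.

4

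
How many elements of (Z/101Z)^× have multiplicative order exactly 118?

φ(101) = 101 − 1 = 100 = 2^2 · 5^2.
(Z/101Z)^× is cyclic (|G| = 100); a cyclic group of order m has exactly φ(d) elements of each order d | m, and none otherwise.
118 does not divide 100, so no element of (Z/101Z)^× has order 118.

0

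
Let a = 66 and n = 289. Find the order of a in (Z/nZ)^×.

136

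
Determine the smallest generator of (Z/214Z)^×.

5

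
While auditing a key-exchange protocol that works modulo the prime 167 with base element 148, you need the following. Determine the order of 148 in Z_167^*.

Since 148 ∈ (Z/167Z)^×, its order divides φ(167) = 167 − 1 = 166 = 2 · 83.
Divisors of 166: 1, 2, 83, 166.
Compute 148^d (mod 167) for the divisors d until we hit 1:
148^1 ≡ 148 (mod 167)
148^2 ≡ 27 (mod 167)
148^83 ≡ 166 (mod 167)
148^166 ≡ 1 (mod 167) ✓
Therefore the multiplicative order of 148 modulo 167 is 166.

166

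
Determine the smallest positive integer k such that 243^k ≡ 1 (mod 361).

342

Since 243 ∈ (Z/361Z)^×, its order divides φ(361) = φ(19^2) = 19·(19−1) = 342 = 2 · 3^2 · 19.
Divisors of 342: 1, 2, 3, 6, 9, 18, 19, 38, 57, 114, 171, 342.
Evaluate successive powers at the divisors of 342:
243^1 ≡ 243 (mod 361)
243^2 ≡ 206 (mod 361)
243^3 ≡ 240 (mod 361)
243^6 ≡ 201 (mod 361)
243^9 ≡ 227 (mod 361)
243^18 ≡ 267 (mod 361)
243^19 ≡ 262 (mod 361)
243^38 ≡ 54 (mod 361)
243^57 ≡ 69 (mod 361)
243^114 ≡ 68 (mod 361)
243^171 ≡ 360 (mod 361)
243^342 ≡ 1 (mod 361) ✓
So ord_361(243) = 342.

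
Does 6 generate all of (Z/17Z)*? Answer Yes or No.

φ(17) = 17 − 1 = 16 = 2^4.
6 is a primitive root mod 17 iff 6^(φ(17)/q) ≢ 1 for every prime q | φ(17), i.e. q ∈ {2}.
6^8 ≡ 16 (mod 17)  [q = 2: ≢ 1 ✓]
All checks pass, so 6 has order 16 and is a primitive root modulo 17.

Yes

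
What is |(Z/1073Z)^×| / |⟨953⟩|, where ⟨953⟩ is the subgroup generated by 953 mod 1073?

ord(953) | φ(1073) = φ(29·37) = (29−1)·(37−1) = 28·36 = 1008 = 2^4 · 3^2 · 7.
Divisors of 1008: 1, 2, 3, 4, 6, 7, 8, 9, 12, 14, 16, 18, 21, 24, 28, 36, 42, 48, 56, 63, 72, 84, 112, 126, 144, 168, 252, 336, 504, 1008.
Test each divisor d:
953^1 ≡ 953
953^2 ≡ 451
953^3 ≡ 603
953^4 ≡ 604
953^6 ≡ 935
953^7 ≡ 465
953^8 ≡ 1069
953^9 ≡ 480
953^12 ≡ 803
953^14 ≡ 552
953^16 ≡ 16
953^18 ≡ 778
953^21 ≡ 233
953^24 ≡ 1009
953^28 ≡ 1045
953^36 ≡ 112
953^42 ≡ 639
953^48 ≡ 877
953^56 ≡ 784
953^63 ≡ 813
953^72 ≡ 741
953^84 ≡ 581
953^112 ≡ 900
953^126 ≡ 1
So ord_1073(953) = 126, hence |⟨953⟩| = 126.
The index is φ(1073) / ord(953) = 1008 / 126 = 8.

8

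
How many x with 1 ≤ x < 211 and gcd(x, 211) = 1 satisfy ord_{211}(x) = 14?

6

φ(211) = 211 − 1 = 210 = 2 · 3 · 5 · 7.
In a cyclic group of order 210, there are φ(d) elements of order d for each divisor d of 210, and zero for non-divisors.
14 = 2 · 7 divides 210, and φ(14) = 6.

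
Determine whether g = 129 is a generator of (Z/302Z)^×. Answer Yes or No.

Yes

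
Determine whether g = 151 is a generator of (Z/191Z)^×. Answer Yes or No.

Yes

φ(191) = 191 − 1 = 190 = 2 · 5 · 19.
It suffices to check that the order of 151 is not a proper divisor of 190: compute 151^(190/q) for q ∈ {2, 5, 19}.
151^95 ≡ 190 (mod 191)  [q = 2: ≢ 1 ✓]
151^38 ≡ 184 (mod 191)  [q = 5: ≢ 1 ✓]
151^10 ≡ 154 (mod 191)  [q = 19: ≢ 1 ✓]
Every test exponent gives a nontrivial residue, hence 151 generates the full group.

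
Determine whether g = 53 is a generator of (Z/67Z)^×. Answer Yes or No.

φ(67) = 67 − 1 = 66 = 2 · 3 · 11.
Test 53^(66/q) mod 67 for each prime factor q of 66:
53^33 ≡ 66 (mod 67)  [q = 2: ≢ 1 ✓]
53^22 ≡ 1 (mod 67)  [q = 3: ≡ 1 ✗]
53^6 ≡ 9 (mod 67)  [q = 11: ≢ 1 ✓]
The check at q = 3 fails, so 53 generates a proper subgroup.

No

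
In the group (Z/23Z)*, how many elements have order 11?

φ(23) = 23 − 1 = 22 = 2 · 11.
Since (Z/23Z)^× is cyclic of order 22, the number of elements of order d is φ(d) when d | 22 and 0 otherwise.
11 | 22, and φ(11) = 11 − 1 = 10.

10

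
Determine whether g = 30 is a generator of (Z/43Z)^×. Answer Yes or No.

Yes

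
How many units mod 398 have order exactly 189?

0

φ(398) = φ(2)·φ(199) = 1·198 = 198 = 2 · 3^2 · 11.
Since (Z/398Z)^× is cyclic of order 198, the number of elements of order d is φ(d) when d | 198 and 0 otherwise.
189 does not divide 198, so no element of (Z/398Z)^× has order 189.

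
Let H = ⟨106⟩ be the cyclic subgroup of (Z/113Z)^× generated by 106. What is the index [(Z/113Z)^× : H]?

16

Since 106 ∈ (Z/113Z)^×, its order divides φ(113) = 113 − 1 = 112 = 2^4 · 7.
Divisors of 112: 1, 2, 4, 7, 8, 14, 16, 28, 56, 112.
Compute 106^d (mod 113) for the divisors d until we hit 1:
106^1 ≡ 106 (mod 113)
106^2 ≡ 49 (mod 113)
106^4 ≡ 28 (mod 113)
106^7 ≡ 1 (mod 113) ✓
Thus |⟨106⟩| = ord(106) = 7.
The index is φ(113) / ord(106) = 112 / 7 = 16.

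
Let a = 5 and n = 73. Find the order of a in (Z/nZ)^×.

ord(5) | φ(73) = 73 − 1 = 72 = 2^3 · 3^2.
Divisors of 72: 1, 2, 3, 4, 6, 8, 9, 12, 18, 24, 36, 72.
Test each divisor d:
5^1 ≡ 5
5^2 ≡ 25
5^3 ≡ 52
5^4 ≡ 41
5^6 ≡ 3
5^8 ≡ 2
5^9 ≡ 10
5^12 ≡ 9
5^18 ≡ 27
5^24 ≡ 8
5^36 ≡ 72
5^72 ≡ 1
The smallest such exponent is 72, so the order of 5 is 72.

72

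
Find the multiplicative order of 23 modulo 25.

20

By Lagrange's theorem, ord_25(23) divides φ(25) = φ(5^2) = 5·(5−1) = 20 = 2^2 · 5.
Divisors of 20: 1, 2, 4, 5, 10, 20.
Check 23^d mod 25 for each divisor in increasing order:
23^1 ≡ 23 (mod 25)
23^2 ≡ 4 (mod 25)
23^4 ≡ 16 (mod 25)
23^5 ≡ 18 (mod 25)
23^10 ≡ 24 (mod 25)
23^20 ≡ 1 (mod 25) ✓
The smallest such exponent is 20, so the order of 23 is 20.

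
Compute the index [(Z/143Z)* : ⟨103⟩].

12

The order of 103 must divide φ(143) = φ(11·13) = (11−1)·(13−1) = 10·12 = 120 = 2^3 · 3 · 5.
Divisors of 120: 1, 2, 3, 4, 5, 6, 8, 10, 12, 15, 20, 24, 30, 40, 60, 120.
Compute 103^d (mod 143) for the divisors d until we hit 1:
103^1 ≡ 103 (mod 143)
103^2 ≡ 27 (mod 143)
103^3 ≡ 64 (mod 143)
103^4 ≡ 14 (mod 143)
103^5 ≡ 12 (mod 143)
103^6 ≡ 92 (mod 143)
103^8 ≡ 53 (mod 143)
103^10 ≡ 1 (mod 143) ✓
Thus |⟨103⟩| = ord(103) = 10.
Index = |(Z/143Z)^×| / |⟨103⟩| = 120 / 10 = 12.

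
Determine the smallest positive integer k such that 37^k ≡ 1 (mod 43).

6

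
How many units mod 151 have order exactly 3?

2

φ(151) = 151 − 1 = 150 = 2 · 3 · 5^2.
In a cyclic group of order 150, there are φ(d) elements of order d for each divisor d of 150, and zero for non-divisors.
3 | 150, and φ(3) = 3 − 1 = 2.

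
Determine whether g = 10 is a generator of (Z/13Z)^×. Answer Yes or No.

No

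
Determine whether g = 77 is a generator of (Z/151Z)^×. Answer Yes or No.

φ(151) = 151 − 1 = 150 = 2 · 3 · 5^2.
Test 77^(150/q) mod 151 for each prime factor q of 150:
77^75 ≡ 150 (mod 151)  [q = 2: ≢ 1 ✓]
77^50 ≡ 118 (mod 151)  [q = 3: ≢ 1 ✓]
77^30 ≡ 59 (mod 151)  [q = 5: ≢ 1 ✓]
None equal 1, so ord_151(77) = 150: 77 is a primitive root.

Yes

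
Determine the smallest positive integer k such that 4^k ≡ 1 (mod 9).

3

The order of 4 must divide φ(9) = φ(3^2) = 3·(3−1) = 6 = 2 · 3.
Divisors of 6: 1, 2, 3, 6.
Evaluate successive powers at the divisors of 6:
4^1 ≡ 4
4^2 ≡ 7
4^3 ≡ 1
So ord_9(4) = 3.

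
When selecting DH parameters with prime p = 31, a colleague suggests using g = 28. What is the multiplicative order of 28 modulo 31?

15

By Lagrange's theorem, ord_31(28) divides φ(31) = 31 − 1 = 30 = 2 · 3 · 5.
Divisors of 30: 1, 2, 3, 5, 6, 10, 15, 30.
Check 28^d mod 31 for each divisor in increasing order:
28^1 ≡ 28 (mod 31)
28^2 ≡ 9 (mod 31)
28^3 ≡ 4 (mod 31)
28^5 ≡ 5 (mod 31)
28^6 ≡ 16 (mod 31)
28^10 ≡ 25 (mod 31)
28^15 ≡ 1 (mod 31) ✓
Therefore the multiplicative order of 28 modulo 31 is 15.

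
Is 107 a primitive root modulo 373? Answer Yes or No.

φ(373) = 373 − 1 = 372 = 2^2 · 3 · 31.
Test 107^(372/q) mod 373 for each prime factor q of 372:
107^186 ≡ 1 (mod 373)  [q = 2: ≡ 1 ✗]
107^124 ≡ 284 (mod 373)  [q = 3: ≢ 1 ✓]
107^12 ≡ 144 (mod 373)  [q = 31: ≢ 1 ✓]
Since 107^186 ≡ 1, the order of 107 divides 186 < 372, so 107 is not a primitive root.

No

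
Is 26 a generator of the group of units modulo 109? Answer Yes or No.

No

φ(109) = 109 − 1 = 108 = 2^2 · 3^3.
It suffices to check that the order of 26 is not a proper divisor of 108: compute 26^(108/q) for q ∈ {2, 3}.
26^54 ≡ 1 (mod 109)  [q = 2: ≡ 1 ✗]
26^36 ≡ 63 (mod 109)  [q = 3: ≢ 1 ✓]
Since 26^54 ≡ 1, the order of 26 divides 54 < 108, so 26 is not a primitive root.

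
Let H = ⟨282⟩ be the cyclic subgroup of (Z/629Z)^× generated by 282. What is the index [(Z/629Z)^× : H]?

12

By Lagrange's theorem, ord_629(282) divides φ(629) = φ(17·37) = (17−1)·(37−1) = 16·36 = 576 = 2^6 · 3^2.
Divisors of 576: 1, 2, 3, 4, 6, 8, 9, 12, 16, 18, 24, 32, 36, 48, 64, 72, 96, 144, 192, 288, 576.
Test each divisor d:
282^1 ≡ 282 (mod 629)
282^2 ≡ 270 (mod 629)
282^3 ≡ 31 (mod 629)
282^4 ≡ 565 (mod 629)
282^6 ≡ 332 (mod 629)
282^8 ≡ 322 (mod 629)
282^9 ≡ 228 (mod 629)
282^12 ≡ 149 (mod 629)
282^16 ≡ 528 (mod 629)
282^18 ≡ 406 (mod 629)
282^24 ≡ 186 (mod 629)
282^32 ≡ 137 (mod 629)
282^36 ≡ 38 (mod 629)
282^48 ≡ 1 (mod 629) ✓
So ord_629(282) = 48, hence |⟨282⟩| = 48.
Index = |(Z/629Z)^×| / |⟨282⟩| = 576 / 48 = 12.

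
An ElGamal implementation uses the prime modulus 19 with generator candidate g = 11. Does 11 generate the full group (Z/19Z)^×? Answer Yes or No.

No

φ(19) = 19 − 1 = 18 = 2 · 3^2.
Test 11^(18/q) mod 19 for each prime factor q of 18:
11^9 ≡ 1 (mod 19)  [q = 2: ≡ 1 ✗]
11^6 ≡ 1 (mod 19)  [q = 3: ≡ 1 ✗]
Since 11^9 ≡ 1, the order of 11 divides 9 < 18, so 11 is not a primitive root.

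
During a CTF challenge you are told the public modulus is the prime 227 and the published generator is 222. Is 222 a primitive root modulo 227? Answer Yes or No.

No

φ(227) = 227 − 1 = 226 = 2 · 113.
222 is a primitive root mod 227 iff 222^(φ(227)/q) ≢ 1 for every prime q | φ(227), i.e. q ∈ {2, 113}.
222^113 ≡ 1 (mod 227)  [q = 2: ≡ 1 ✗]
222^2 ≡ 25 (mod 227)  [q = 113: ≢ 1 ✓]
The check at q = 2 fails, so 222 generates a proper subgroup.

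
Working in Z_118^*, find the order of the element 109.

Since 109 ∈ (Z/118Z)^×, its order divides φ(118) = φ(2)·φ(59) = 1·58 = 58 = 2 · 29.
Divisors of 58: 1, 2, 29, 58.
Evaluate successive powers at the divisors of 58:
109^1 ≡ 109
109^2 ≡ 81
109^29 ≡ 117
109^58 ≡ 1
Hence ord(109) = 58.

58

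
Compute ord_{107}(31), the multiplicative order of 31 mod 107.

The order of 31 must divide φ(107) = 107 − 1 = 106 = 2 · 53.
Divisors of 106: 1, 2, 53, 106.
Evaluate successive powers at the divisors of 106:
31^1 ≡ 31 (mod 107)
31^2 ≡ 105 (mod 107)
31^53 ≡ 106 (mod 107)
31^106 ≡ 1 (mod 107) ✓
Therefore the multiplicative order of 31 modulo 107 is 106.

106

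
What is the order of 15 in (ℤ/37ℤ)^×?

36

By Lagrange's theorem, ord_37(15) divides φ(37) = 37 − 1 = 36 = 2^2 · 3^2.
Divisors of 36: 1, 2, 3, 4, 6, 9, 12, 18, 36.
Evaluate successive powers at the divisors of 36:
15^1 ≡ 15
15^2 ≡ 3
15^3 ≡ 8
15^4 ≡ 9
15^6 ≡ 27
15^9 ≡ 31
15^12 ≡ 26
15^18 ≡ 36
15^36 ≡ 1
So ord_37(15) = 36.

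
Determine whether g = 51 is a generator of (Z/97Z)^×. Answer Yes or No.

φ(97) = 97 − 1 = 96 = 2^5 · 3.
An element g generates (Z/97Z)^× iff g^(96/q) ≢ 1 (mod 97) for each prime q ∈ {2, 3}.
51^48 ≡ 96 (mod 97)  [q = 2: ≢ 1 ✓]
51^32 ≡ 1 (mod 97)  [q = 3: ≡ 1 ✗]
Since 51^32 ≡ 1, the order of 51 divides 32 < 96, so 51 is not a primitive root.

No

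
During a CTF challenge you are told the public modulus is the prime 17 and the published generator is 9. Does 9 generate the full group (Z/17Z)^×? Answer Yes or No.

No

φ(17) = 17 − 1 = 16 = 2^4.
It suffices to check that the order of 9 is not a proper divisor of 16: compute 9^(16/q) for q ∈ {2}.
9^8 ≡ 1 (mod 17)  [q = 2: ≡ 1 ✗]
The check at q = 2 fails, so 9 generates a proper subgroup.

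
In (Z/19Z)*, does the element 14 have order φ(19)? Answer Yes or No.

Yes

φ(19) = 19 − 1 = 18 = 2 · 3^2.
An element g generates (Z/19Z)^× iff g^(18/q) ≢ 1 (mod 19) for each prime q ∈ {2, 3}.
14^9 ≡ 18 (mod 19)  [q = 2: ≢ 1 ✓]
14^6 ≡ 7 (mod 19)  [q = 3: ≢ 1 ✓]
All checks pass, so 14 has order 18 and is a primitive root modulo 19.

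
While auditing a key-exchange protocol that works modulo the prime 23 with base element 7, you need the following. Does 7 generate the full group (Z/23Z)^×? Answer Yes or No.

Yes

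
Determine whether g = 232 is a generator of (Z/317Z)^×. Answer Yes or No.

φ(317) = 317 − 1 = 316 = 2^2 · 79.
232 is a primitive root mod 317 iff 232^(φ(317)/q) ≢ 1 for every prime q | φ(317), i.e. q ∈ {2, 79}.
232^158 ≡ 1 (mod 317)  [q = 2: ≡ 1 ✗]
232^4 ≡ 235 (mod 317)  [q = 79: ≢ 1 ✓]
232^158 ≡ 1 shows ord(232) | 158, strictly less than φ(317); not a primitive root.

No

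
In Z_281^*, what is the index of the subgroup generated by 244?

5

Since 244 ∈ (Z/281Z)^×, its order divides φ(281) = 281 − 1 = 280 = 2^3 · 5 · 7.
Divisors of 280: 1, 2, 4, 5, 7, 8, 10, 14, 20, 28, 35, 40, 56, 70, 140, 280.
Test each divisor d:
244^1 ≡ 244 (mod 281)
244^2 ≡ 245 (mod 281)
244^4 ≡ 172 (mod 281)
244^5 ≡ 99 (mod 281)
244^7 ≡ 89 (mod 281)
244^8 ≡ 79 (mod 281)
244^10 ≡ 247 (mod 281)
244^14 ≡ 53 (mod 281)
244^20 ≡ 32 (mod 281)
244^28 ≡ 280 (mod 281)
244^35 ≡ 192 (mod 281)
244^40 ≡ 181 (mod 281)
244^56 ≡ 1 (mod 281) ✓
The order of 244 is 56, so the subgroup it generates has 56 elements.
Index = |(Z/281Z)^×| / |⟨244⟩| = 280 / 56 = 5.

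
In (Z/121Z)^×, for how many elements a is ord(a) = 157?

φ(121) = φ(11^2) = 11·(11−1) = 110 = 2 · 5 · 11.
Since (Z/121Z)^× is cyclic of order 110, the number of elements of order d is φ(d) when d | 110 and 0 otherwise.
Here 110 is not a multiple of 157, so there are no elements of order 157.

0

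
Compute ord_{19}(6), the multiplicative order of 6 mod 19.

The order of 6 must divide φ(19) = 19 − 1 = 18 = 2 · 3^2.
Divisors of 18: 1, 2, 3, 6, 9, 18.
Evaluate successive powers at the divisors of 18:
6^1 ≡ 6 (mod 19)
6^2 ≡ 17 (mod 19)
6^3 ≡ 7 (mod 19)
6^6 ≡ 11 (mod 19)
6^9 ≡ 1 (mod 19) ✓
Therefore the multiplicative order of 6 modulo 19 is 9.

9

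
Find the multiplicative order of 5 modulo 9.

ord(5) | φ(9) = φ(3^2) = 3·(3−1) = 6 = 2 · 3.
Divisors of 6: 1, 2, 3, 6.
Compute 5^d (mod 9) for the divisors d until we hit 1:
5^1 ≡ 5
5^2 ≡ 7
5^3 ≡ 8
5^6 ≡ 1
Therefore the multiplicative order of 5 modulo 9 is 6.

6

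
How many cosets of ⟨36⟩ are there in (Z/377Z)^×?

8

Since 36 ∈ (Z/377Z)^×, its order divides φ(377) = φ(13·29) = (13−1)·(29−1) = 12·28 = 336 = 2^4 · 3 · 7.
Divisors of 336: 1, 2, 3, 4, 6, 7, 8, 12, 14, 16, 21, 24, 28, 42, 48, 56, 84, 112, 168, 336.
Evaluate successive powers at the divisors of 336:
36^1 ≡ 36 (mod 377)
36^2 ≡ 165 (mod 377)
36^3 ≡ 285 (mod 377)
36^4 ≡ 81 (mod 377)
36^6 ≡ 170 (mod 377)
36^7 ≡ 88 (mod 377)
36^8 ≡ 152 (mod 377)
36^12 ≡ 248 (mod 377)
36^14 ≡ 204 (mod 377)
36^16 ≡ 107 (mod 377)
36^21 ≡ 233 (mod 377)
36^24 ≡ 53 (mod 377)
36^28 ≡ 146 (mod 377)
36^42 ≡ 1 (mod 377) ✓
The order of 36 is 42, so the subgroup it generates has 42 elements.
[(Z/377Z)^× : ⟨36⟩] = 336/42 = 8.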